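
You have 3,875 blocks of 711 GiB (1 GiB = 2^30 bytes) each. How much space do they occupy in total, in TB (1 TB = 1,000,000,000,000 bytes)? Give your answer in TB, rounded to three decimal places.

2,958.293 TB

Total = 3,875 × 711 GiB = 2,755,125 GiB
= 2,755,125 × 1,073,741,824 bytes = 2,958,292,942,848,000 bytes
1 TB = 1,000,000,000,000 bytes
2,958,292,942,848,000 / 1,000,000,000,000 = 2,958.293 TB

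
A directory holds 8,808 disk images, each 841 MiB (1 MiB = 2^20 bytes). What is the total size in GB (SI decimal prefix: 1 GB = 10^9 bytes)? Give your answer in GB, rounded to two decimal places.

Total = 8,808 × 841 MiB = 7,407,528 MiB
= 7,407,528 × 1,048,576 bytes = 7,767,356,080,128 bytes
1 GB = 1,000,000,000 bytes
7,767,356,080,128 / 1,000,000,000 = 7,767.36 GB

7,767.36 GB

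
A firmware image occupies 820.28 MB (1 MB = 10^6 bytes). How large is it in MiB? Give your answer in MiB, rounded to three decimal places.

820.28 MB = 820.28 × 10^6 bytes = 820,280,000 bytes
1 MiB = 1,048,576 bytes
820,280,000 / 1,048,576 = 782.280 MiB

782.280 MiB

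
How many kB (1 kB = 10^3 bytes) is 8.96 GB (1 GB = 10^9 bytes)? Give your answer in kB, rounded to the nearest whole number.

8,960,000 kB

8.96 GB × 1,000,000,000 bytes/GB = 8,960,000,000 bytes
1 kB = 1,000 bytes
8,960,000,000 / 1,000 = 8,960,000 kB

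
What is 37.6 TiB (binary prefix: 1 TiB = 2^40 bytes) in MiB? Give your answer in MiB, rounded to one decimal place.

37.6 TiB = 37.6 × 2^40 bytes = 41,341,637,204,377.6 bytes
1 MiB = 1,048,576 bytes
41,341,637,204,377.6 / 1,048,576 = 39,426,457.6 MiB

39,426,457.6 MiB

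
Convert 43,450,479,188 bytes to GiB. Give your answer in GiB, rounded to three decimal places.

40.466 GiB

43,450,479,188 bytes given.
1 GiB = 2^30 bytes = 1,073,741,824 bytes
43,450,479,188 / 1,073,741,824 = 40.466 GiB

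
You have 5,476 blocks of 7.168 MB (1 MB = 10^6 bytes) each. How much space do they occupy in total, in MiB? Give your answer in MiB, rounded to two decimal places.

Total = 5,476 × 7.168 MB = 39251.968 MB
= 39251.968 × 1,000,000 bytes = 39,251,968,000 bytes
1 MiB = 1,048,576 bytes
39,251,968,000 / 1,048,576 = 37,433.59 MiB

37,433.59 MiB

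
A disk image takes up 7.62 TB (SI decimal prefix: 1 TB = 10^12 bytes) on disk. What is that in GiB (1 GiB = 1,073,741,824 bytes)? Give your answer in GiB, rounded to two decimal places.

7.62 TB = 7.62 × 10^12 bytes = 7,620,000,000,000 bytes
1 GiB = 1,073,741,824 bytes
7,620,000,000,000 / 1,073,741,824 = 7,096.68 GiB

7,096.68 GiB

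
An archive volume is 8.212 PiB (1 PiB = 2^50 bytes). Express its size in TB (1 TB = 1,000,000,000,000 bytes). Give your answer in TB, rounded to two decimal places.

9,245.89 TB

8.212 PiB = 8.212 × 2^50 bytes = 9,245,890,034,991,628.288 bytes
1 TB = 10^12 bytes = 1,000,000,000,000 bytes
9,245,890,034,991,628.288 / 1,000,000,000,000 = 9,245.89 TB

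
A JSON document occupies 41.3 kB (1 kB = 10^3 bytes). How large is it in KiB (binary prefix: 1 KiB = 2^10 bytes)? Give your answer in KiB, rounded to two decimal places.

40.33 KiB

41.3 kB = 41.3 × 10^3 bytes = 41,300 bytes
1 KiB = 2^10 bytes = 1,024 bytes
41,300 / 1,024 = 40.33 KiB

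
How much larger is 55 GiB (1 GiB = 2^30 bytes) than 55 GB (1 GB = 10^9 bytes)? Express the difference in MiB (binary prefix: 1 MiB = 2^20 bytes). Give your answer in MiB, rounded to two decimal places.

3,867.91 MiB

55 GiB = 55 × 1,073,741,824 = 59,055,800,320 bytes
55 GB = 55 × 1,000,000,000 = 55,000,000,000 bytes
difference = 4,055,800,320 bytes
4,055,800,320 / 1,048,576 = 3,867.91 MiB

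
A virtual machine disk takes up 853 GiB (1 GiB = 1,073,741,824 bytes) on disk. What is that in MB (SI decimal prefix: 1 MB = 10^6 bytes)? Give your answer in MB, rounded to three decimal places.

853 GiB = 853 × 2^30 bytes = 915,901,775,872 bytes
1 MB = 1,000,000 bytes
915,901,775,872 / 1,000,000 = 915,901.776 MB

915,901.776 MB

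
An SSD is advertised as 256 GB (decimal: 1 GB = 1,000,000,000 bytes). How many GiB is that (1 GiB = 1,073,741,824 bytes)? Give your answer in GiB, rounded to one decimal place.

256 GB × 1,000,000,000 bytes/GB = 256,000,000,000 bytes
1 GiB = 2^30 bytes = 1,073,741,824 bytes
256,000,000,000 / 1,073,741,824 = 238.4 GiB

238.4 GiB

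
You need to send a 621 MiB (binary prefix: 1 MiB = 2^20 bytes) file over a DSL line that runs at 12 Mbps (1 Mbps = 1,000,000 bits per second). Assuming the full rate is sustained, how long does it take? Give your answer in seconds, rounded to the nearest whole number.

434 seconds

621 MiB = 651,165,696 bytes = 5,209,325,568 bits
12 Mbps = 12,000,000 bits/s
time = 5,209,325,568 / 12,000,000 = 434 s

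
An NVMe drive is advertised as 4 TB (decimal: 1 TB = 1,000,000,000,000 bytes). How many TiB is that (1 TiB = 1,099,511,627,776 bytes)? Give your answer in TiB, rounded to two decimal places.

3.64 TiB

4 TB × 1,000,000,000,000 bytes/TB = 4,000,000,000,000 bytes
1 TiB = 2^40 bytes = 1,099,511,627,776 bytes
4,000,000,000,000 / 1,099,511,627,776 = 3.64 TiB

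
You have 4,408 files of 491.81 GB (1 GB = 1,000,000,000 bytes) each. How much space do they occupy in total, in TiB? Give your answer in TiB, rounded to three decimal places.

1,971.692 TiB

Total = 4,408 × 491.81 GB = 2167898.48 GB
= 2167898.48 × 1,000,000,000 bytes = 2,167,898,480,000,000 bytes
1 TiB = 1,099,511,627,776 bytes
2,167,898,480,000,000 / 1,099,511,627,776 = 1,971.692 TiB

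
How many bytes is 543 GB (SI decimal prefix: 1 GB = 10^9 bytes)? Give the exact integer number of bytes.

543,000,000,000 bytes

543 × 1,000,000,000 = 543,000,000,000 bytes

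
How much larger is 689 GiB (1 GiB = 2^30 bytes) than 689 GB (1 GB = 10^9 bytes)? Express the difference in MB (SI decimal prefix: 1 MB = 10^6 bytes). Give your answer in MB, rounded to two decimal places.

689 GiB = 689 × 1,073,741,824 = 739,808,116,736 bytes
689 GB = 689 × 1,000,000,000 = 689,000,000,000 bytes
difference = 50,808,116,736 bytes
50,808,116,736 / 1,000,000 = 50,808.12 MB

50,808.12 MB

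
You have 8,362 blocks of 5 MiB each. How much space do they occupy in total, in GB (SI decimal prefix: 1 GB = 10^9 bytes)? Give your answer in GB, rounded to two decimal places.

Total = 8,362 × 5 MiB = 41,810 MiB
= 41,810 × 1,048,576 bytes = 43,840,962,560 bytes
1 GB = 1,000,000,000 bytes
43,840,962,560 / 1,000,000,000 = 43.84 GB

43.84 GB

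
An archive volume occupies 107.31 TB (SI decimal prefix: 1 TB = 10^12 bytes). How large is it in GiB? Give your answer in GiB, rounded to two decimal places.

99,940.23 GiB

107.31 TB = 107.31 × 10^12 bytes = 107,310,000,000,000 bytes
1 GiB = 1,073,741,824 bytes
107,310,000,000,000 / 1,073,741,824 = 99,940.23 GiB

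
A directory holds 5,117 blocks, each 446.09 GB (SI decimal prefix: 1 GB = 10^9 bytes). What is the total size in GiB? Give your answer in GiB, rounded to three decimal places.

Total = 5,117 × 446.09 GB = 2282642.53 GB
= 2282642.53 × 1,000,000,000 bytes = 2,282,642,530,000,000 bytes
1 GiB = 1,073,741,824 bytes
2,282,642,530,000,000 / 1,073,741,824 = 2,125,876.518 GiB

2,125,876.518 GiB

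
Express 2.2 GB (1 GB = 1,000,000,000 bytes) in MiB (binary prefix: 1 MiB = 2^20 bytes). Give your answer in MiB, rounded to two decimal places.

2,098.08 MiB

2.2 GB × 1,000,000,000 bytes/GB = 2,200,000,000 bytes
1 MiB = 1,048,576 bytes
2,200,000,000 / 1,048,576 = 2,098.08 MiB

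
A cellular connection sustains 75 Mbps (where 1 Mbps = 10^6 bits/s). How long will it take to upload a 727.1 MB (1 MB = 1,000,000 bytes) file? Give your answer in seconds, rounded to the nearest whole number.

78 seconds

727.1 MB = 727,100,000 bytes = 5,816,800,000 bits
75 Mbps = 75,000,000 bits/s
time = 5,816,800,000 / 75,000,000 = 78 s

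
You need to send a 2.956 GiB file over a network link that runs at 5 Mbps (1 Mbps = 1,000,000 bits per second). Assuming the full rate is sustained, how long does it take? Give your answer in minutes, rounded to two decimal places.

84.64 minutes

2.956 GiB = 3,173,980,831.744 bytes = 25,391,846,653.952 bits
5 Mbps = 5,000,000 bits/s
time = 25,391,846,653.952 / 5,000,000 = 5,078.369 s
5,078.369 s / 60 = 84.64 minutes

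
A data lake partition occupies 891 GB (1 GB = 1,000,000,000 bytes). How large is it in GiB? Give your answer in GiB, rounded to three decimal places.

829.808 GiB

891 GB = 891 × 10^9 bytes = 891,000,000,000 bytes
1 GiB = 1,073,741,824 bytes
891,000,000,000 / 1,073,741,824 = 829.808 GiB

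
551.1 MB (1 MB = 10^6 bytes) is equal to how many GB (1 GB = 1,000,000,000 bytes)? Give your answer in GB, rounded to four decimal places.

0.5511 GB

551.1 MB × 1,000,000 bytes/MB = 551,100,000 bytes
1 GB = 10^9 bytes = 1,000,000,000 bytes
551,100,000 / 1,000,000,000 = 0.5511 GB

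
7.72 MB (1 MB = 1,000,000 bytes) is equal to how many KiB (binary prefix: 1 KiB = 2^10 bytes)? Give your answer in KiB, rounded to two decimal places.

7,539.06 KiB

7.72 MB = 7.72 × 10^6 bytes = 7,720,000 bytes
1 KiB = 1,024 bytes
7,720,000 / 1,024 = 7,539.06 KiB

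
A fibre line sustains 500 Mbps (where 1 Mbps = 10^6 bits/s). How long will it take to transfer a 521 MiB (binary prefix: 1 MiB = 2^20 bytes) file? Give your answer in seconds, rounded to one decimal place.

8.7 seconds

521 MiB = 546,308,096 bytes = 4,370,464,768 bits
500 Mbps = 500,000,000 bits/s
time = 4,370,464,768 / 500,000,000 = 8.7 s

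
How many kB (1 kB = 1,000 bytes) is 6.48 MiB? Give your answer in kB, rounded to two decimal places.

6,794.77 kB

6.48 MiB × 1,048,576 bytes/MiB = 6,794,772.48 bytes
1 kB = 1,000 bytes
6,794,772.48 / 1,000 = 6,794.77 kB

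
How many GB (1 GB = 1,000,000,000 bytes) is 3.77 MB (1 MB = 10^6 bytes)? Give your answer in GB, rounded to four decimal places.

3.77 MB = 3.77 × 10^6 bytes = 3,770,000 bytes
1 GB = 1,000,000,000 bytes
3,770,000 / 1,000,000,000 = 0.0038 GB

0.0038 GB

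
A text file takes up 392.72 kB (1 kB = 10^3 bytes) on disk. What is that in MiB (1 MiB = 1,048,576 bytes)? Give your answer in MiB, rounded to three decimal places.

0.375 MiB

392.72 kB = 392.72 × 10^3 bytes = 392,720 bytes
1 MiB = 1,048,576 bytes
392,720 / 1,048,576 = 0.375 MiB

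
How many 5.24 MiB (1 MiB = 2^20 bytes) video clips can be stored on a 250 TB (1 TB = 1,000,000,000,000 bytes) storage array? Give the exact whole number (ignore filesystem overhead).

45,499,728

Capacity: 250 TB = 250,000,000,000,000 bytes
Per item: 5.24 MiB = 5,494,538.24 bytes
⌊250,000,000,000,000 / 5,494,538.24⌋ = 45,499,728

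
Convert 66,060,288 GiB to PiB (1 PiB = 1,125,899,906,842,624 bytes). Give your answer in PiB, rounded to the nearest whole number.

63 PiB

66,060,288 GiB = 66,060,288 × 2^30 bytes = 70,931,694,131,085,312 bytes
1 PiB = 1,125,899,906,842,624 bytes
70,931,694,131,085,312 / 1,125,899,906,842,624 = 63 PiB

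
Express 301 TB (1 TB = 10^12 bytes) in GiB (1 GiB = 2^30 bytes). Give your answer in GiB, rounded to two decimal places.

301 TB = 301 × 10^12 bytes = 301,000,000,000,000 bytes
1 GiB = 1,073,741,824 bytes
301,000,000,000,000 / 1,073,741,824 = 280,328.09 GiB

280,328.09 GiB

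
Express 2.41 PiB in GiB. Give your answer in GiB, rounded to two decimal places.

2.41 PiB × 1,125,899,906,842,624 bytes/PiB = 2,713,418,775,490,723.84 bytes
1 GiB = 1,073,741,824 bytes
2,713,418,775,490,723.84 / 1,073,741,824 = 2,527,068.16 GiB

2,527,068.16 GiB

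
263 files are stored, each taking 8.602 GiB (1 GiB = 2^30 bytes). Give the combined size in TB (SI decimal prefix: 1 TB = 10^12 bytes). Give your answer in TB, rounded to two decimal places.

Total = 263 × 8.602 GiB = 2262.326 GiB
= 2262.326 × 1,073,741,824 bytes = 2,429,154,045,722.624 bytes
1 TB = 1,000,000,000,000 bytes
2,429,154,045,722.624 / 1,000,000,000,000 = 2.43 TB

2.43 TB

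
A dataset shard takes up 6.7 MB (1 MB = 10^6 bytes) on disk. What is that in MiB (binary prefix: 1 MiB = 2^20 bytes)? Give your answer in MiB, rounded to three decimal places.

6.390 MiB

6.7 MB = 6.7 × 10^6 bytes = 6,700,000 bytes
1 MiB = 1,048,576 bytes
6,700,000 / 1,048,576 = 6.390 MiB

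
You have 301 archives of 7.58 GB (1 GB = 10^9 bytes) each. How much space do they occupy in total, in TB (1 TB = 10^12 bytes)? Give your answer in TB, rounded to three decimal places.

Total = 301 × 7.58 GB = 2281.58 GB
= 2281.58 × 1,000,000,000 bytes = 2,281,580,000,000 bytes
1 TB = 1,000,000,000,000 bytes
2,281,580,000,000 / 1,000,000,000,000 = 2.282 TB

2.282 TB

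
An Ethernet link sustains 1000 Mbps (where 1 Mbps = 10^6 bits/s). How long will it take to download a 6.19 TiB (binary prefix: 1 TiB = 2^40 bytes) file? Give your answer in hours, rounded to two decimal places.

15.12 hours

6.19 TiB = 6,805,976,975,933.44 bytes = 54,447,815,807,467.52 bits
1000 Mbps = 1,000,000,000 bits/s
time = 54,447,815,807,467.52 / 1,000,000,000 = 54,447.8158 s
54,447.8158 s / 3600 = 15.12 hours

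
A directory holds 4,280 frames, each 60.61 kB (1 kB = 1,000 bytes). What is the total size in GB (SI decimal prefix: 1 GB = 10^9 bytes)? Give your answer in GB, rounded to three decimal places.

Total = 4,280 × 60.61 kB = 259410.8 kB
= 259410.8 × 1,000 bytes = 259,410,800 bytes
1 GB = 1,000,000,000 bytes
259,410,800 / 1,000,000,000 = 0.259 GB

0.259 GB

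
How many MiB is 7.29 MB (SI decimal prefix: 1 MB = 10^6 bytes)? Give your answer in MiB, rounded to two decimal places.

6.95 MiB

7.29 MB × 1,000,000 bytes/MB = 7,290,000 bytes
1 MiB = 2^20 bytes = 1,048,576 bytes
7,290,000 / 1,048,576 = 6.95 MiB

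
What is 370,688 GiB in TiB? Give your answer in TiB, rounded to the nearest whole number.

370,688 GiB × 1,073,741,824 bytes/GiB = 398,023,209,254,912 bytes
1 TiB = 1,099,511,627,776 bytes
398,023,209,254,912 / 1,099,511,627,776 = 362 TiB

362 TiB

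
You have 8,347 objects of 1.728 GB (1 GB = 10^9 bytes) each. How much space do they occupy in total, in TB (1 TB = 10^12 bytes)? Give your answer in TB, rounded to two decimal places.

Total = 8,347 × 1.728 GB = 14423.616 GB
= 14423.616 × 1,000,000,000 bytes = 14,423,616,000,000 bytes
1 TB = 1,000,000,000,000 bytes
14,423,616,000,000 / 1,000,000,000,000 = 14.42 TB

14.42 TB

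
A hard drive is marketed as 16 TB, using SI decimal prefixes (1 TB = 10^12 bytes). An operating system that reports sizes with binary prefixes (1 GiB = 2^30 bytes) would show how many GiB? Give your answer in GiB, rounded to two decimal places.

14,901.16 GiB

16 TB = 16 × 10^12 bytes = 16,000,000,000,000 bytes
1 GiB = 2^30 bytes = 1,073,741,824 bytes
16,000,000,000,000 / 1,073,741,824 = 14,901.16 GiB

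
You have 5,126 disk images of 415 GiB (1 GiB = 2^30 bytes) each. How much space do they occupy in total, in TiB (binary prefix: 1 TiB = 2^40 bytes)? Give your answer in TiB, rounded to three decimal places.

2,077.432 TiB

Total = 5,126 × 415 GiB = 2,127,290 GiB
= 2,127,290 × 1,073,741,824 bytes = 2,284,160,244,776,960 bytes
1 TiB = 1,099,511,627,776 bytes
2,284,160,244,776,960 / 1,099,511,627,776 = 2,077.432 TiB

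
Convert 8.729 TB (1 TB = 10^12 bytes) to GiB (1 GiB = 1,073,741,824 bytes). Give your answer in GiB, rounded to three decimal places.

8.729 TB × 1,000,000,000,000 bytes/TB = 8,729,000,000,000 bytes
1 GiB = 1,073,741,824 bytes
8,729,000,000,000 / 1,073,741,824 = 8,129.515 GiB

8,129.515 GiB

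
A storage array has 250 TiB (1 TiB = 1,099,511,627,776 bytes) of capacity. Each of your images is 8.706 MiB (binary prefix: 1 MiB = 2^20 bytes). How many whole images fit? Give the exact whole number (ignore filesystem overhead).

Capacity: 250 TiB = 274,877,906,944,000 bytes
Per item: 8.706 MiB = 9,128,902.656 bytes
⌊274,877,906,944,000 / 9,128,902.656⌋ = 30,110,728

30,110,728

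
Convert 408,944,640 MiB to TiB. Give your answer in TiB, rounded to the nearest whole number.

390 TiB

408,944,640 MiB = 408,944,640 × 2^20 bytes = 428,809,534,832,640 bytes
1 TiB = 1,099,511,627,776 bytes
428,809,534,832,640 / 1,099,511,627,776 = 390 TiB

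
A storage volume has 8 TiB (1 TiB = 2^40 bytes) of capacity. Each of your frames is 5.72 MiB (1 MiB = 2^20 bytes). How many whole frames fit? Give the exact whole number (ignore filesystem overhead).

Capacity: 8 TiB = 8,796,093,022,208 bytes
Per item: 5.72 MiB = 5,997,854.72 bytes
⌊8,796,093,022,208 / 5,997,854.72⌋ = 1,466,539

1,466,539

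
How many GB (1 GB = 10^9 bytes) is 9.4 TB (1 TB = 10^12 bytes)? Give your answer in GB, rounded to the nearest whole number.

9,400 GB

9.4 TB = 9.4 × 10^12 bytes = 9,400,000,000,000 bytes
1 GB = 10^9 bytes = 1,000,000,000 bytes
9,400,000,000,000 / 1,000,000,000 = 9,400 GB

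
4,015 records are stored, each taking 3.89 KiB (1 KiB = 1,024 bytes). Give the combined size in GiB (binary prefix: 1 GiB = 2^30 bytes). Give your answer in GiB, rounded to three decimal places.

0.015 GiB

Total = 4,015 × 3.89 KiB = 15618.35 KiB
= 15618.35 × 1,024 bytes = 15,993,190.4 bytes
1 GiB = 1,073,741,824 bytes
15,993,190.4 / 1,073,741,824 = 0.015 GiB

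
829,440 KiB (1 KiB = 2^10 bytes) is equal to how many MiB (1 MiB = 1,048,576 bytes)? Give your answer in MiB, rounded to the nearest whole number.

829,440 KiB × 1,024 bytes/KiB = 849,346,560 bytes
1 MiB = 1,048,576 bytes
849,346,560 / 1,048,576 = 810 MiB

810 MiB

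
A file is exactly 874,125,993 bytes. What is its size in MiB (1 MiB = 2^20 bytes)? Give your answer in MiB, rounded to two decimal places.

874,125,993 bytes given.
1 MiB = 2^20 bytes = 1,048,576 bytes
874,125,993 / 1,048,576 = 833.63 MiB

833.63 MiB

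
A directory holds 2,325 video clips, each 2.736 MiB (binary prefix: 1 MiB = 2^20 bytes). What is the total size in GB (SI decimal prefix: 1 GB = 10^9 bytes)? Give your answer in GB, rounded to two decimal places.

Total = 2,325 × 2.736 MiB = 6361.2 MiB
= 6361.2 × 1,048,576 bytes = 6,670,201,651.2 bytes
1 GB = 1,000,000,000 bytes
6,670,201,651.2 / 1,000,000,000 = 6.67 GB

6.67 GB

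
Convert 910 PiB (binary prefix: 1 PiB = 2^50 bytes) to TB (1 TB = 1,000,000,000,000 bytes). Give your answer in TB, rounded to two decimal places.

910 PiB = 910 × 2^50 bytes = 1,024,568,915,226,787,840 bytes
1 TB = 10^12 bytes = 1,000,000,000,000 bytes
1,024,568,915,226,787,840 / 1,000,000,000,000 = 1,024,568.92 TB

1,024,568.92 TB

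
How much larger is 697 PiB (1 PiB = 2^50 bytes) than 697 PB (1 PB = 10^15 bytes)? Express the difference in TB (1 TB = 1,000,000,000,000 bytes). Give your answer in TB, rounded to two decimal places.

697 PiB = 697 × 1,125,899,906,842,624 = 784,752,235,069,308,928 bytes
697 PB = 697 × 1,000,000,000,000,000 = 697,000,000,000,000,000 bytes
difference = 87,752,235,069,308,928 bytes
87,752,235,069,308,928 / 1,000,000,000,000 = 87,752.24 TB

87,752.24 TB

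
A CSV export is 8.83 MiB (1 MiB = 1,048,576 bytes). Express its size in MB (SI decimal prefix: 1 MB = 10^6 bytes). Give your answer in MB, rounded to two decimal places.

8.83 MiB = 8.83 × 2^20 bytes = 9,258,926.08 bytes
1 MB = 1,000,000 bytes
9,258,926.08 / 1,000,000 = 9.26 MB

9.26 MB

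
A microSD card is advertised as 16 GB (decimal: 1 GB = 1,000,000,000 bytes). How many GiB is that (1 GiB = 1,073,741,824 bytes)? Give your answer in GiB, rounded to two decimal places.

14.90 GiB

16 GB × 1,000,000,000 bytes/GB = 16,000,000,000 bytes
1 GiB = 1,073,741,824 bytes
16,000,000,000 / 1,073,741,824 = 14.90 GiB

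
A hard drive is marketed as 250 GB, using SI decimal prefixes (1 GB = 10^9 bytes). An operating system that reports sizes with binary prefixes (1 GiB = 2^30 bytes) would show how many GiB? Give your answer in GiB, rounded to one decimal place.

250 GB × 1,000,000,000 bytes/GB = 250,000,000,000 bytes
1 GiB = 1,073,741,824 bytes
250,000,000,000 / 1,073,741,824 = 232.8 GiB

232.8 GiB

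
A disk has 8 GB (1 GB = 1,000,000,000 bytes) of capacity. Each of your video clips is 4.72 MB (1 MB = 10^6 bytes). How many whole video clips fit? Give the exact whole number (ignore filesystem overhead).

1,694

Capacity: 8 GB = 8,000,000,000 bytes
Per item: 4.72 MB = 4,720,000 bytes
⌊8,000,000,000 / 4,720,000⌋ = 1,694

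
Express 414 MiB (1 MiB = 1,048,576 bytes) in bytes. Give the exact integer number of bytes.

434,110,464 bytes

414 × 1,048,576 = 434,110,464 bytes  (1 MiB = 2^20 bytes)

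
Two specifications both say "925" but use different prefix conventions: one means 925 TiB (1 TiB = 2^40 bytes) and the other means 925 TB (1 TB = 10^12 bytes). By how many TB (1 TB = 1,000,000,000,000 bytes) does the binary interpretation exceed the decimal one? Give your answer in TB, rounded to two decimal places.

925 TiB = 925 × 1,099,511,627,776 = 1,017,048,255,692,800 bytes
925 TB = 925 × 1,000,000,000,000 = 925,000,000,000,000 bytes
difference = 92,048,255,692,800 bytes
92,048,255,692,800 / 1,000,000,000,000 = 92.05 TB

92.05 TB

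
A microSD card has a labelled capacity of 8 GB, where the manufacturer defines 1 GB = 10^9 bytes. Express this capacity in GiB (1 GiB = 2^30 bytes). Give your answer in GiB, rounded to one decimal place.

8 GB × 1,000,000,000 bytes/GB = 8,000,000,000 bytes
1 GiB = 1,073,741,824 bytes
8,000,000,000 / 1,073,741,824 = 7.5 GiB

7.5 GiB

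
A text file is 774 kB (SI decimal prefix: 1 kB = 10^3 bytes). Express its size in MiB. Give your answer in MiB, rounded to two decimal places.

0.74 MiB

774 kB = 774 × 10^3 bytes = 774,000 bytes
1 MiB = 1,048,576 bytes
774,000 / 1,048,576 = 0.74 MiB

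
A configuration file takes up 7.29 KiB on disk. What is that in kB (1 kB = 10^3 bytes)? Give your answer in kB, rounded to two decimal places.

7.46 kB

7.29 KiB × 1,024 bytes/KiB = 7,464.96 bytes
1 kB = 1,000 bytes
7,464.96 / 1,000 = 7.46 kB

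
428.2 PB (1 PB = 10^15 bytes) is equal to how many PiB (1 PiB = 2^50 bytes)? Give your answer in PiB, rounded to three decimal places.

428.2 PB × 1,000,000,000,000,000 bytes/PB = 428,200,000,000,000,000 bytes
1 PiB = 1,125,899,906,842,624 bytes
428,200,000,000,000,000 / 1,125,899,906,842,624 = 380.318 PiB

380.318 PiB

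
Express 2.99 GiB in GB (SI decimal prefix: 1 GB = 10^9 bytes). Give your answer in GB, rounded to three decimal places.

3.210 GB

2.99 GiB × 1,073,741,824 bytes/GiB = 3,210,488,053.76 bytes
1 GB = 10^9 bytes = 1,000,000,000 bytes
3,210,488,053.76 / 1,000,000,000 = 3.210 GB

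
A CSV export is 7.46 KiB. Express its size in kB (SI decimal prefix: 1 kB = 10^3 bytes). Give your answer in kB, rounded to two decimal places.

7.46 KiB = 7.46 × 2^10 bytes = 7,639.04 bytes
1 kB = 1,000 bytes
7,639.04 / 1,000 = 7.64 kB

7.64 kB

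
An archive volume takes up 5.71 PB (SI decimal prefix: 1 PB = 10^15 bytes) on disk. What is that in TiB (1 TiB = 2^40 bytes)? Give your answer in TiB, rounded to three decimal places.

5,193.215 TiB

5.71 PB = 5.71 × 10^15 bytes = 5,710,000,000,000,000 bytes
1 TiB = 2^40 bytes = 1,099,511,627,776 bytes
5,710,000,000,000,000 / 1,099,511,627,776 = 5,193.215 TiB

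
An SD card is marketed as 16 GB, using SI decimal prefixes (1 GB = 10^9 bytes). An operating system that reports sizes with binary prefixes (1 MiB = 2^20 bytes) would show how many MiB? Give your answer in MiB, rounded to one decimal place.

15,258.8 MiB

16 GB × 1,000,000,000 bytes/GB = 16,000,000,000 bytes
1 MiB = 1,048,576 bytes
16,000,000,000 / 1,048,576 = 15,258.8 MiB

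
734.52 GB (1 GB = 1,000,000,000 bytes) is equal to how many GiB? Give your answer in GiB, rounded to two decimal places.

684.08 GiB

734.52 GB × 1,000,000,000 bytes/GB = 734,520,000,000 bytes
1 GiB = 1,073,741,824 bytes
734,520,000,000 / 1,073,741,824 = 684.08 GiB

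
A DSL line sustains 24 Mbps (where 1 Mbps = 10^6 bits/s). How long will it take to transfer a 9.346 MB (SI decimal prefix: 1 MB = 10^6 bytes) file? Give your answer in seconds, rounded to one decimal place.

9.346 MB = 9,346,000 bytes = 74,768,000 bits
24 Mbps = 24,000,000 bits/s
time = 74,768,000 / 24,000,000 = 3.1 s

3.1 seconds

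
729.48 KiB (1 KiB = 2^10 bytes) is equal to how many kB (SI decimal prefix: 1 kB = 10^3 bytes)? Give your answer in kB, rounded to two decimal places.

729.48 KiB × 1,024 bytes/KiB = 746,987.52 bytes
1 kB = 1,000 bytes
746,987.52 / 1,000 = 746.99 kB

746.99 kB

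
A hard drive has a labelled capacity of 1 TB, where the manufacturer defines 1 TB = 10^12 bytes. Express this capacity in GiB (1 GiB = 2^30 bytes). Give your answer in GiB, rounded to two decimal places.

931.32 GiB

1 TB × 1,000,000,000,000 bytes/TB = 1,000,000,000,000 bytes
1 GiB = 2^30 bytes = 1,073,741,824 bytes
1,000,000,000,000 / 1,073,741,824 = 931.32 GiB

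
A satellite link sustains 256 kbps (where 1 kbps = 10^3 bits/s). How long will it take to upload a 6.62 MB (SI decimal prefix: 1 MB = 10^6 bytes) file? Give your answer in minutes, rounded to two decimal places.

3.45 minutes

6.62 MB = 6,620,000 bytes = 52,960,000 bits
256 kbps = 256,000 bits/s
time = 52,960,000 / 256,000 = 206.875 s
206.875 s / 60 = 3.45 minutes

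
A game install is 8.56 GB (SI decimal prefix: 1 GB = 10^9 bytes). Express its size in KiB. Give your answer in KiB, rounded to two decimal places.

8.56 GB = 8.56 × 10^9 bytes = 8,560,000,000 bytes
1 KiB = 1,024 bytes
8,560,000,000 / 1,024 = 8,359,375.00 KiB

8,359,375.00 KiB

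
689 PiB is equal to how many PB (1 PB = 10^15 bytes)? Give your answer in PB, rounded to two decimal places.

775.75 PB

689 PiB = 689 × 2^50 bytes = 775,745,035,814,567,936 bytes
1 PB = 10^15 bytes = 1,000,000,000,000,000 bytes
775,745,035,814,567,936 / 1,000,000,000,000,000 = 775.75 PB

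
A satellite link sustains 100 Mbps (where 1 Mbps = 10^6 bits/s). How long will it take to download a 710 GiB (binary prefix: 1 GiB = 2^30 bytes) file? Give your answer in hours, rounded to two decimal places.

16.94 hours

710 GiB = 762,356,695,040 bytes = 6,098,853,560,320 bits
100 Mbps = 100,000,000 bits/s
time = 6,098,853,560,320 / 100,000,000 = 60,988.5356 s
60,988.5356 s / 3600 = 16.94 hours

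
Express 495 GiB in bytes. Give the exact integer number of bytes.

531,502,202,880 bytes

495 × 1,073,741,824 = 531,502,202,880 bytes  (1 GiB = 2^30 bytes)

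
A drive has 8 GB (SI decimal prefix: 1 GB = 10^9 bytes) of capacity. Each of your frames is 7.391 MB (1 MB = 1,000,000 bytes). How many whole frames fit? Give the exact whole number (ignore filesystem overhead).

Capacity: 8 GB = 8,000,000,000 bytes
Per item: 7.391 MB = 7,391,000 bytes
⌊8,000,000,000 / 7,391,000⌋ = 1,082

1,082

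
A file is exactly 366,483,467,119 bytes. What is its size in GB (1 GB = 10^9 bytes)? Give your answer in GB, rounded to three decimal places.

366.483 GB

366,483,467,119 bytes given.
1 GB = 1,000,000,000 bytes
366,483,467,119 / 1,000,000,000 = 366.483 GB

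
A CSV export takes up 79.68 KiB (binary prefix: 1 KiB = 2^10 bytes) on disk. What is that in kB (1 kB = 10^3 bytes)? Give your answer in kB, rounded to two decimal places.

79.68 KiB × 1,024 bytes/KiB = 81,592.32 bytes
1 kB = 1,000 bytes
81,592.32 / 1,000 = 81.59 kB

81.59 kB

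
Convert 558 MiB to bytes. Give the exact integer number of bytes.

558 × 1,048,576 = 585,105,408 bytes

585,105,408 bytes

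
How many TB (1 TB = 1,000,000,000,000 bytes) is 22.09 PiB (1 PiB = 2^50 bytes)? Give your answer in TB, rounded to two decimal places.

22.09 PiB = 22.09 × 2^50 bytes = 24,871,128,942,153,564.16 bytes
1 TB = 10^12 bytes = 1,000,000,000,000 bytes
24,871,128,942,153,564.16 / 1,000,000,000,000 = 24,871.13 TB

24,871.13 TB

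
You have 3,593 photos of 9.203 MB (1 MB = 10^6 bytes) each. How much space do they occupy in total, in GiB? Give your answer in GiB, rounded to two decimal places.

30.80 GiB

Total = 3,593 × 9.203 MB = 33066.379 MB
= 33066.379 × 1,000,000 bytes = 33,066,379,000 bytes
1 GiB = 1,073,741,824 bytes
33,066,379,000 / 1,073,741,824 = 30.80 GiB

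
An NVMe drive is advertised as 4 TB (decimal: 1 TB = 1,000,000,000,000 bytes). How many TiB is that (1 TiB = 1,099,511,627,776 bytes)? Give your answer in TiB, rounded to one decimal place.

3.6 TiB

4 TB = 4 × 10^12 bytes = 4,000,000,000,000 bytes
1 TiB = 2^40 bytes = 1,099,511,627,776 bytes
4,000,000,000,000 / 1,099,511,627,776 = 3.6 TiB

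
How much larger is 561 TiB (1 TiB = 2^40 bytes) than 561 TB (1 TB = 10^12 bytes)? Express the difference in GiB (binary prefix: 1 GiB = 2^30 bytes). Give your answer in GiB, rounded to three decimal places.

51,992.036 GiB

561 TiB = 561 × 1,099,511,627,776 = 616,826,023,182,336 bytes
561 TB = 561 × 1,000,000,000,000 = 561,000,000,000,000 bytes
difference = 55,826,023,182,336 bytes
55,826,023,182,336 / 1,073,741,824 = 51,992.036 GiB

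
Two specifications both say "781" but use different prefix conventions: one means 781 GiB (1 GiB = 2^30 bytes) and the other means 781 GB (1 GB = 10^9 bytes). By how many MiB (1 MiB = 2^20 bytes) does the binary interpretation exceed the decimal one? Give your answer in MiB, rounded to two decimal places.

781 GiB = 781 × 1,073,741,824 = 838,592,364,544 bytes
781 GB = 781 × 1,000,000,000 = 781,000,000,000 bytes
difference = 57,592,364,544 bytes
57,592,364,544 / 1,048,576 = 54,924.36 MiB

54,924.36 MiB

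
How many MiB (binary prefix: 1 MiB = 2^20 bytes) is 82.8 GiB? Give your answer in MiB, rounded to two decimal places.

84,787.20 MiB

82.8 GiB = 82.8 × 2^30 bytes = 88,905,823,027.2 bytes
1 MiB = 1,048,576 bytes
88,905,823,027.2 / 1,048,576 = 84,787.20 MiB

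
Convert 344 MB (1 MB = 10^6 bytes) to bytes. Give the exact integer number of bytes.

344,000,000 bytes

344 × 1,000,000 = 344,000,000 bytes  (1 MB = 10^6 bytes)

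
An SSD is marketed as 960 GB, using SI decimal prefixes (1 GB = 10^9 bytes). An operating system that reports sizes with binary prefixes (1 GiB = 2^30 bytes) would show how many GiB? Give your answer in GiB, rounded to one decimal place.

960 GB = 960 × 10^9 bytes = 960,000,000,000 bytes
1 GiB = 1,073,741,824 bytes
960,000,000,000 / 1,073,741,824 = 894.1 GiB

894.1 GiB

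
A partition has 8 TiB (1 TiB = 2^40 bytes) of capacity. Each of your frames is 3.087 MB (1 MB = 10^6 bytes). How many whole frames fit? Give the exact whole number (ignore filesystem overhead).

2,849,398

Capacity: 8 TiB = 8,796,093,022,208 bytes
Per item: 3.087 MB = 3,087,000 bytes
⌊8,796,093,022,208 / 3,087,000⌋ = 2,849,398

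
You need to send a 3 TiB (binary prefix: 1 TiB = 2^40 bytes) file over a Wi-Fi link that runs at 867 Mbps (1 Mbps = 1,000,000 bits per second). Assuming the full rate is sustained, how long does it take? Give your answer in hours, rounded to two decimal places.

3 TiB = 3,298,534,883,328 bytes = 26,388,279,066,624 bits
867 Mbps = 867,000,000 bits/s
time = 26,388,279,066,624 / 867,000,000 = 30,436.3080 s
30,436.3080 s / 3600 = 8.45 hours

8.45 hours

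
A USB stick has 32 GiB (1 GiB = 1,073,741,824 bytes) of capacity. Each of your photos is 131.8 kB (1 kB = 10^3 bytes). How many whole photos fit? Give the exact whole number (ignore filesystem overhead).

Capacity: 32 GiB = 34,359,738,368 bytes
Per item: 131.8 kB = 131,800 bytes
⌊34,359,738,368 / 131,800⌋ = 260,696

260,696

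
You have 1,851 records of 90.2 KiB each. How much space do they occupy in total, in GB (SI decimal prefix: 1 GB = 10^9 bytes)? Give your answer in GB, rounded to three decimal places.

0.171 GB

Total = 1,851 × 90.2 KiB = 166960.2 KiB
= 166960.2 × 1,024 bytes = 170,967,244.8 bytes
1 GB = 1,000,000,000 bytes
170,967,244.8 / 1,000,000,000 = 0.171 GB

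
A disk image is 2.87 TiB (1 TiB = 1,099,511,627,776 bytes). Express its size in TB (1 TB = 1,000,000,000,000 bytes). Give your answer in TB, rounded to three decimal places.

3.156 TB

2.87 TiB × 1,099,511,627,776 bytes/TiB = 3,155,598,371,717.12 bytes
1 TB = 1,000,000,000,000 bytes
3,155,598,371,717.12 / 1,000,000,000,000 = 3.156 TB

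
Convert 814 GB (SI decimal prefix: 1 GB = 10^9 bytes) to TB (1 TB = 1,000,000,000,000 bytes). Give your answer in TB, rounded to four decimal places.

0.8140 TB

814 GB × 1,000,000,000 bytes/GB = 814,000,000,000 bytes
1 TB = 1,000,000,000,000 bytes
814,000,000,000 / 1,000,000,000,000 = 0.8140 TB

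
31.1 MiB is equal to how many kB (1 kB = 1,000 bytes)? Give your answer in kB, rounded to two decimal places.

32,610.71 kB

31.1 MiB = 31.1 × 2^20 bytes = 32,610,713.6 bytes
1 kB = 1,000 bytes
32,610,713.6 / 1,000 = 32,610.71 kB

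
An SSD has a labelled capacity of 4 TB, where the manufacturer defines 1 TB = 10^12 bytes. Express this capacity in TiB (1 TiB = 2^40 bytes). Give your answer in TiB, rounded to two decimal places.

3.64 TiB

4 TB = 4 × 10^12 bytes = 4,000,000,000,000 bytes
1 TiB = 1,099,511,627,776 bytes
4,000,000,000,000 / 1,099,511,627,776 = 3.64 TiB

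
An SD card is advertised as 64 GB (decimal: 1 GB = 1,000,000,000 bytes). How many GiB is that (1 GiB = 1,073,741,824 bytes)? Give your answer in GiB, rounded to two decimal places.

59.60 GiB

64 GB = 64 × 10^9 bytes = 64,000,000,000 bytes
1 GiB = 2^30 bytes = 1,073,741,824 bytes
64,000,000,000 / 1,073,741,824 = 59.60 GiB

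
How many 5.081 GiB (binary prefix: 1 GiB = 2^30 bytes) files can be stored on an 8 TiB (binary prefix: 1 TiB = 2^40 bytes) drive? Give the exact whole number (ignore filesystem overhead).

1,612

Capacity: 8 TiB = 8,796,093,022,208 bytes
Per item: 5.081 GiB = 5,455,682,207.744 bytes
⌊8,796,093,022,208 / 5,455,682,207.744⌋ = 1,612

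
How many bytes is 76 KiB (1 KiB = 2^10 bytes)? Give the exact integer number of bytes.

76 × 1,024 = 77,824 bytes  (1 KiB = 2^10 bytes)

77,824 bytes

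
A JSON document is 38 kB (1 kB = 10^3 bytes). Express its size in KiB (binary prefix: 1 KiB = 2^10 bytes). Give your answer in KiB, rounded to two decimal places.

38 kB = 38 × 10^3 bytes = 38,000 bytes
1 KiB = 2^10 bytes = 1,024 bytes
38,000 / 1,024 = 37.11 KiB

37.11 KiB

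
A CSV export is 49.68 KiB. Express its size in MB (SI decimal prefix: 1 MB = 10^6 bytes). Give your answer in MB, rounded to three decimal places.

49.68 KiB = 49.68 × 2^10 bytes = 50,872.32 bytes
1 MB = 10^6 bytes = 1,000,000 bytes
50,872.32 / 1,000,000 = 0.051 MB

0.051 MB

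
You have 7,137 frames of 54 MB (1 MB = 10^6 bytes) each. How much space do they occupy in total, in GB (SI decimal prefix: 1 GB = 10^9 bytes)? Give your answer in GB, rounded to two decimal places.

385.40 GB

Total = 7,137 × 54 MB = 385,398 MB
= 385,398 × 1,000,000 bytes = 385,398,000,000 bytes
1 GB = 1,000,000,000 bytes
385,398,000,000 / 1,000,000,000 = 385.40 GB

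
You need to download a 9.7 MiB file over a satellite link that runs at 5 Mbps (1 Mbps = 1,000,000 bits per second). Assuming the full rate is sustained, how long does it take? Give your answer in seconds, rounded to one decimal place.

9.7 MiB = 10,171,187.2 bytes = 81,369,497.6 bits
5 Mbps = 5,000,000 bits/s
time = 81,369,497.6 / 5,000,000 = 16.3 s

16.3 seconds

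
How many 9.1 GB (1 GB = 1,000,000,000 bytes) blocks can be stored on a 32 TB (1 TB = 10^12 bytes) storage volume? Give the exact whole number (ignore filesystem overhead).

3,516

Capacity: 32 TB = 32,000,000,000,000 bytes
Per item: 9.1 GB = 9,100,000,000 bytes
⌊32,000,000,000,000 / 9,100,000,000⌋ = 3,516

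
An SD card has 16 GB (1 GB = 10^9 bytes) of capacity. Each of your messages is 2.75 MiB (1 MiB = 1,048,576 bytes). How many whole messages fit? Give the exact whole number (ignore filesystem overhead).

5,548

Capacity: 16 GB = 16,000,000,000 bytes
Per item: 2.75 MiB = 2,883,584 bytes
⌊16,000,000,000 / 2,883,584⌋ = 5,548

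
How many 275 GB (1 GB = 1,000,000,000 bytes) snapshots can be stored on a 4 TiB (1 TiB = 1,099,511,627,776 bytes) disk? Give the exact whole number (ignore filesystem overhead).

15

Capacity: 4 TiB = 4,398,046,511,104 bytes
Per item: 275 GB = 275,000,000,000 bytes
⌊4,398,046,511,104 / 275,000,000,000⌋ = 15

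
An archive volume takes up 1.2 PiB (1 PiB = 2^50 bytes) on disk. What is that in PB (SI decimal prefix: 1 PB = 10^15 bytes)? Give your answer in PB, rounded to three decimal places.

1.2 PiB × 1,125,899,906,842,624 bytes/PiB = 1,351,079,888,211,148.8 bytes
1 PB = 1,000,000,000,000,000 bytes
1,351,079,888,211,148.8 / 1,000,000,000,000,000 = 1.351 PB

1.351 PB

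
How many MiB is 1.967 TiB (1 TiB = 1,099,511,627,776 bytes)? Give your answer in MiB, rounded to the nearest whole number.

1.967 TiB × 1,099,511,627,776 bytes/TiB = 2,162,739,371,835.392 bytes
1 MiB = 2^20 bytes = 1,048,576 bytes
2,162,739,371,835.392 / 1,048,576 = 2,062,549 MiB

2,062,549 MiB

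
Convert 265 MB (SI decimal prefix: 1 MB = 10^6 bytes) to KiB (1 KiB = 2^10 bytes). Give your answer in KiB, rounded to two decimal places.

265 MB × 1,000,000 bytes/MB = 265,000,000 bytes
1 KiB = 2^10 bytes = 1,024 bytes
265,000,000 / 1,024 = 258,789.06 KiB

258,789.06 KiB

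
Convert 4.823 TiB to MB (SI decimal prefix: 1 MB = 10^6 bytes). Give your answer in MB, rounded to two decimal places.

4.823 TiB × 1,099,511,627,776 bytes/TiB = 5,302,944,580,763.648 bytes
1 MB = 10^6 bytes = 1,000,000 bytes
5,302,944,580,763.648 / 1,000,000 = 5,302,944.58 MB

5,302,944.58 MB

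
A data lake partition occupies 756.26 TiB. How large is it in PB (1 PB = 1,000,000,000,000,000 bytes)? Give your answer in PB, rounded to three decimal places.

0.832 PB

756.26 TiB = 756.26 × 2^40 bytes = 831,516,663,621,877.76 bytes
1 PB = 1,000,000,000,000,000 bytes
831,516,663,621,877.76 / 1,000,000,000,000,000 = 0.832 PB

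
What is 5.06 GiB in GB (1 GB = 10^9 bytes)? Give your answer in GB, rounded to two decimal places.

5.43 GB

5.06 GiB = 5.06 × 2^30 bytes = 5,433,133,629.44 bytes
1 GB = 1,000,000,000 bytes
5,433,133,629.44 / 1,000,000,000 = 5.43 GB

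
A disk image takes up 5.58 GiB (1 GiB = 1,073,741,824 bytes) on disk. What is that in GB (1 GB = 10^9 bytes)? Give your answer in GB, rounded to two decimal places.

5.99 GB

5.58 GiB = 5.58 × 2^30 bytes = 5,991,479,377.92 bytes
1 GB = 1,000,000,000 bytes
5,991,479,377.92 / 1,000,000,000 = 5.99 GB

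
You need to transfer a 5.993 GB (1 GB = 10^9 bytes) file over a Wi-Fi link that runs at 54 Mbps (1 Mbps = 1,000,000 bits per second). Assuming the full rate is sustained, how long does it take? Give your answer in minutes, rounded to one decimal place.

5.993 GB = 5,993,000,000 bytes = 47,944,000,000 bits
54 Mbps = 54,000,000 bits/s
time = 47,944,000,000 / 54,000,000 = 887.85 s
887.85 s / 60 = 14.8 minutes

14.8 minutes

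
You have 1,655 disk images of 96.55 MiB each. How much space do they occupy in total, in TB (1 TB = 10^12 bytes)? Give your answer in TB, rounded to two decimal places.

0.17 TB

Total = 1,655 × 96.55 MiB = 159790.25 MiB
= 159790.25 × 1,048,576 bytes = 167,552,221,184 bytes
1 TB = 1,000,000,000,000 bytes
167,552,221,184 / 1,000,000,000,000 = 0.17 TB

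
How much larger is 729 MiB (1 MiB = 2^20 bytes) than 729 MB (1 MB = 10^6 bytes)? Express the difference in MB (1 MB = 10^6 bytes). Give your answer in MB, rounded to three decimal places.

35.412 MB

729 MiB = 729 × 1,048,576 = 764,411,904 bytes
729 MB = 729 × 1,000,000 = 729,000,000 bytes
difference = 35,411,904 bytes
35,411,904 / 1,000,000 = 35.412 MB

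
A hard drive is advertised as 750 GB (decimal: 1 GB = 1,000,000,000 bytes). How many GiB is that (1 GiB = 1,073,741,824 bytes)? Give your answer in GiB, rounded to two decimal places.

698.49 GiB

750 GB = 750 × 10^9 bytes = 750,000,000,000 bytes
1 GiB = 2^30 bytes = 1,073,741,824 bytes
750,000,000,000 / 1,073,741,824 = 698.49 GiB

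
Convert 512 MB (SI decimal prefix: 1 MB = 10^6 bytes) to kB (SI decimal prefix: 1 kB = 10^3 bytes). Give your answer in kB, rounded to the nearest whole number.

512 MB = 512 × 10^6 bytes = 512,000,000 bytes
1 kB = 10^3 bytes = 1,000 bytes
512,000,000 / 1,000 = 512,000 kB

512,000 kB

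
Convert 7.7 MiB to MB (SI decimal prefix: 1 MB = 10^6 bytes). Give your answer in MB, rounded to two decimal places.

8.07 MB

7.7 MiB × 1,048,576 bytes/MiB = 8,074,035.2 bytes
1 MB = 10^6 bytes = 1,000,000 bytes
8,074,035.2 / 1,000,000 = 8.07 MB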